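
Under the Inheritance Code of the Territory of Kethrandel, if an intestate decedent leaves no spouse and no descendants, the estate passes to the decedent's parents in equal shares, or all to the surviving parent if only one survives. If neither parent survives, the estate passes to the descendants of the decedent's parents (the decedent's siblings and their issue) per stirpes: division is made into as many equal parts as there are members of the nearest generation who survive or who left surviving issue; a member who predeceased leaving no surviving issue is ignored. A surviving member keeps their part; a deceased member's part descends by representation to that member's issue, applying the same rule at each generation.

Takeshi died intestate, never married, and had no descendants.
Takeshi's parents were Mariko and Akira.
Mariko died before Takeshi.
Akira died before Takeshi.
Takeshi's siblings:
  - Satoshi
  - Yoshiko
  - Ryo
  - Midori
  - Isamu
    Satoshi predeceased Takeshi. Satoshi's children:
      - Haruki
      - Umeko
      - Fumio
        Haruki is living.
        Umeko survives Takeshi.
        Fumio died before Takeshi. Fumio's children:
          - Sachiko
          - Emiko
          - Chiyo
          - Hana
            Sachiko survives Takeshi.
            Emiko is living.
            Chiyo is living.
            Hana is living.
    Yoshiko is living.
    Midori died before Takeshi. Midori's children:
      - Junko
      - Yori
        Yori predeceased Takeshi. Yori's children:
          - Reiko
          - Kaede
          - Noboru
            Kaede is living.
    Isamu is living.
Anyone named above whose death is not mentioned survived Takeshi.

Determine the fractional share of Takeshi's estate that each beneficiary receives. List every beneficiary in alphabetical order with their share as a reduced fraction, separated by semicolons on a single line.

Chiyo 1/60; Emiko 1/60; Hana 1/60; Haruki 1/15; Isamu 1/5; Junko 1/10; Kaede 1/30; Noboru 1/30; Reiko 1/30; Ryo 1/5; Sachiko 1/60; Umeko 1/15; Yoshiko 1/5

Neither parent survives and there are no descendants, so the estate passes to Takeshi's siblings and their issue per stirpes.
The estate is divided into 5 equal shares of 1/5 among Satoshi, Yoshiko, Ryo, Midori, Isamu.
Satoshi predeceased; the 1/5 allotted to Satoshi's branch passes to Satoshi's issue by representation.
The 1/5 is divided into 3 equal shares of 1/15 among Haruki, Umeko, Fumio.
Haruki is living and takes 1/15.
Umeko is living and takes 1/15.
Fumio predeceased; the 1/15 allotted to Fumio's branch passes to Fumio's issue by representation.
The 1/15 is divided into 4 equal shares of 1/60 among Sachiko, Emiko, Chiyo, Hana.
Sachiko is living and takes 1/60.
Emiko is living and takes 1/60.
Chiyo is living and takes 1/60.
Hana is living and takes 1/60.
Yoshiko is living and takes 1/5.
Ryo is living and takes 1/5.
Midori predeceased; the 1/5 allotted to Midori's branch passes to Midori's issue by representation.
The 1/5 is divided into 2 equal shares of 1/10 among Junko, Yori.
Junko is living and takes 1/10.
Yori predeceased; the 1/10 allotted to Yori's branch passes to Yori's issue by representation.
The 1/10 is divided into 3 equal shares of 1/30 among Reiko, Kaede, Noboru.
Reiko is living and takes 1/30.
Kaede is living and takes 1/30.
Noboru is living and takes 1/30.
Isamu is living and takes 1/5.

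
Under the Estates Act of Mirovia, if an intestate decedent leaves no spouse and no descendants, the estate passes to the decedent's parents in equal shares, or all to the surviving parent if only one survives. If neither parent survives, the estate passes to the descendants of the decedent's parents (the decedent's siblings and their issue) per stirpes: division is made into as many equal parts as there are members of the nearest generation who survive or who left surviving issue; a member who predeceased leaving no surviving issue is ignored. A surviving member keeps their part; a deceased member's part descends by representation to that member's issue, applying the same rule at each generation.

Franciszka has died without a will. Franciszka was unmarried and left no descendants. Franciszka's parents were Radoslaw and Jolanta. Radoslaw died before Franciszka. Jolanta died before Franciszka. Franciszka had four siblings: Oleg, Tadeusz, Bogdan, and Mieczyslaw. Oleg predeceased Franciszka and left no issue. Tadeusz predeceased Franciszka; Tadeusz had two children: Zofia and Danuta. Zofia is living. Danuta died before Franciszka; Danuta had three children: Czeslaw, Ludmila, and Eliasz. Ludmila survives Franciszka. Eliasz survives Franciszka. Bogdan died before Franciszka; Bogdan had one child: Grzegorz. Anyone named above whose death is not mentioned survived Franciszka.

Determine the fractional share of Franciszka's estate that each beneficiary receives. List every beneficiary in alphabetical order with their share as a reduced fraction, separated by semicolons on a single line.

Czeslaw 1/18; Eliasz 1/18; Grzegorz 1/3; Ludmila 1/18; Mieczyslaw 1/3; Zofia 1/6

Neither parent survives and there are no descendants, so the estate passes to Franciszka's siblings and their issue per stirpes.
Oleg left no surviving issue, so that branch lapses and is disregarded.
The estate is divided into 3 equal shares of 1/3 among Tadeusz, Bogdan, Mieczyslaw.
Tadeusz predeceased; the 1/3 allotted to Tadeusz's branch passes to Tadeusz's issue by representation.
The 1/3 is divided into 2 equal shares of 1/6 among Zofia, Danuta.
Zofia is living and takes 1/6.
Danuta predeceased; the 1/6 allotted to Danuta's branch passes to Danuta's issue by representation.
The 1/6 is divided into 3 equal shares of 1/18 among Czeslaw, Ludmila, Eliasz.
Czeslaw is living and takes 1/18.
Ludmila is living and takes 1/18.
Eliasz is living and takes 1/18.
Bogdan predeceased; the 1/3 allotted to Bogdan's branch passes to Bogdan's issue by representation.
Grzegorz is the sole taker at this level and receives the full 1/3.
Mieczyslaw is living and takes 1/3.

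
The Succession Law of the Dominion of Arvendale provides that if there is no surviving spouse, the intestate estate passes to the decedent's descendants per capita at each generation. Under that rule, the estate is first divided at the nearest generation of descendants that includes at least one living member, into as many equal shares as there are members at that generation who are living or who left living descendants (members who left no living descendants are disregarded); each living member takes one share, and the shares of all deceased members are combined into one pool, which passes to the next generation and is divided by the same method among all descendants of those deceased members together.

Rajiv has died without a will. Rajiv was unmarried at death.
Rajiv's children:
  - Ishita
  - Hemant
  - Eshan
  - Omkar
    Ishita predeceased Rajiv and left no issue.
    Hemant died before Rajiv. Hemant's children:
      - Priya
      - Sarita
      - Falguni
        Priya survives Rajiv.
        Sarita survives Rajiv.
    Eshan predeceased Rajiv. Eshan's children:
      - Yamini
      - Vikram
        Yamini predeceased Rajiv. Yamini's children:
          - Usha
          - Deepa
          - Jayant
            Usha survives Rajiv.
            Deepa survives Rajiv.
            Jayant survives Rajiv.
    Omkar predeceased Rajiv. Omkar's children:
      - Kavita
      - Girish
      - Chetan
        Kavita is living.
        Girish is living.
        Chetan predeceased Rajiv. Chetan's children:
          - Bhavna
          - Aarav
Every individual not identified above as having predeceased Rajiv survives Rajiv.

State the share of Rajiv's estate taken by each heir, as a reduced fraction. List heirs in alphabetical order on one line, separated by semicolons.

There is no surviving spouse, so the entire estate passes to Rajiv's descendants per capita at each generation.
No one at generation 1 (Hemant, Eshan, Omkar) is living; moving to the next generation.
At generation 2 (Priya, Sarita, Falguni, Yamini, Vikram, Kavita, Girish, Chetan) there are 8 shares of (1)/8 = 1/8 each.
Living: Priya, Sarita, Falguni, Vikram, Kavita, and Girish — each takes 1/8.
Deceased: Yamini and Chetan. Their combined 1/4 is pooled and carried to generation 3.
At generation 3 (Usha, Deepa, Jayant, Bhavna, Aarav) there are 5 shares of (1/4)/5 = 1/20 each.
Living: Usha, Deepa, Jayant, Bhavna, and Aarav — each takes 1/20.

Aarav 1/20; Bhavna 1/20; Deepa 1/20; Falguni 1/8; Girish 1/8; Jayant 1/20; Kavita 1/8; Priya 1/8; Sarita 1/8; Usha 1/20; Vikram 1/8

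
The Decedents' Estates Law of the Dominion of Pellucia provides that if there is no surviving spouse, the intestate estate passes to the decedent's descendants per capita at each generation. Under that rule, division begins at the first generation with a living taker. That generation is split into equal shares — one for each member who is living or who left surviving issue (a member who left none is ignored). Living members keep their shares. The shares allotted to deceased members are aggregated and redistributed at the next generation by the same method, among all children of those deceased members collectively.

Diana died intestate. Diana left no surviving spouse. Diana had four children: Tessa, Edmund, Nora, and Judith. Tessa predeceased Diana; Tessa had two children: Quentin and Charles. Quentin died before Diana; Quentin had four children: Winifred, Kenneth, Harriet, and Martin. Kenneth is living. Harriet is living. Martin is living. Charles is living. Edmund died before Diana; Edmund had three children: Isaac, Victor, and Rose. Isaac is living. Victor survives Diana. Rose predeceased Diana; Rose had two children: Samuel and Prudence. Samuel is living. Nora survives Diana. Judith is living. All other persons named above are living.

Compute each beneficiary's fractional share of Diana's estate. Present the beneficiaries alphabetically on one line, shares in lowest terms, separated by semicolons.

Charles 1/10; Harriet 1/30; Isaac 1/10; Judith 1/4; Kenneth 1/30; Martin 1/30; Nora 1/4; Prudence 1/30; Samuel 1/30; Victor 1/10; Winifred 1/30

There is no surviving spouse, so the entire estate passes to Diana's descendants per capita at each generation.
At generation 1 (Tessa, Edmund, Nora, Judith) there are 4 shares of (1)/4 = 1/4 each.
Living: Nora and Judith — each takes 1/4.
Deceased: Tessa and Edmund. Their combined 1/2 is pooled and carried to generation 2.
At generation 2 (Quentin, Charles, Isaac, Victor, Rose) there are 5 shares of (1/2)/5 = 1/10 each.
Living: Charles, Isaac, and Victor — each takes 1/10.
Deceased: Quentin and Rose. Their combined 1/5 is pooled and carried to generation 3.
At generation 3 (Winifred, Kenneth, Harriet, Martin, Samuel, Prudence) there are 6 shares of (1/5)/6 = 1/30 each.
Living: Winifred, Kenneth, Harriet, Martin, Samuel, and Prudence — each takes 1/30.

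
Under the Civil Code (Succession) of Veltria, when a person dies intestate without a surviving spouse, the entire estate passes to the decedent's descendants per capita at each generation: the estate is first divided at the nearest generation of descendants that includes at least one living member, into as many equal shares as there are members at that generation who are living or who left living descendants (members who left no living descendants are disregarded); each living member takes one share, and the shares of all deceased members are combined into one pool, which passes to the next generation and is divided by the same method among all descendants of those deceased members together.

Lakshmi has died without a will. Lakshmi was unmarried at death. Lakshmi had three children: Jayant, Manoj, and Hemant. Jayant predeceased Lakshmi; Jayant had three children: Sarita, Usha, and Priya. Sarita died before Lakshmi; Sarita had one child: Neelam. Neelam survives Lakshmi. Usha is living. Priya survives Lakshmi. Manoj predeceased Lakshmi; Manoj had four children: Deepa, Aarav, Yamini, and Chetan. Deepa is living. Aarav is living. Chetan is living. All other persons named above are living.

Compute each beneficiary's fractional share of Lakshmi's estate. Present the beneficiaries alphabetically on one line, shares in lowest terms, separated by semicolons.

There is no surviving spouse, so the entire estate passes to Lakshmi's descendants per capita at each generation.
At generation 1 (Jayant, Manoj, Hemant) there are 3 shares of (1)/3 = 1/3 each.
Living: Hemant — each takes 1/3.
Deceased: Jayant and Manoj. Their combined 2/3 is pooled and carried to generation 2.
At generation 2 (Sarita, Usha, Priya, Deepa, Aarav, Yamini, Chetan) there are 7 shares of (2/3)/7 = 2/21 each.
Living: Usha, Priya, Deepa, Aarav, Yamini, and Chetan — each takes 2/21.
Deceased: Sarita. That 2/21 share is carried to generation 3.
At generation 3 (Neelam) there are 1 shares of (2/21)/1 = 2/21 each.
Living: Neelam — each takes 2/21.

Aarav 2/21; Chetan 2/21; Deepa 2/21; Hemant 1/3; Neelam 2/21; Priya 2/21; Usha 2/21; Yamini 2/21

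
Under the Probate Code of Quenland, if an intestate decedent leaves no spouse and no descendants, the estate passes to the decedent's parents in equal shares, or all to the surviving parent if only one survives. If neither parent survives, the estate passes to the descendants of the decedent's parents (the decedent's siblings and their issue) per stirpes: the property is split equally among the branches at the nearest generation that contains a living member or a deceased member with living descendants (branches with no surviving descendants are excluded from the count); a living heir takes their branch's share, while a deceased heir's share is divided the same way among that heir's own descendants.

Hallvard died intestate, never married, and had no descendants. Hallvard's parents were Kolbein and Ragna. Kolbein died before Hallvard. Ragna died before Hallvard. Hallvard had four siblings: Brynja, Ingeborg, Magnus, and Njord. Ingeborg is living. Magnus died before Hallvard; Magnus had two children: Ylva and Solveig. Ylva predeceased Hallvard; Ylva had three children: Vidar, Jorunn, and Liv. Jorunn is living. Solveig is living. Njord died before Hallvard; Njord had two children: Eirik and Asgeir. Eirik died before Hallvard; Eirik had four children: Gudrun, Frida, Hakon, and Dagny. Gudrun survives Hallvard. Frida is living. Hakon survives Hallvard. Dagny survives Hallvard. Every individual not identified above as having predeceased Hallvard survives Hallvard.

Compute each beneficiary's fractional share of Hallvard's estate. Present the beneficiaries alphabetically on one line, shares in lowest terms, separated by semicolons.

Neither parent survives and there are no descendants, so the estate passes to Hallvard's siblings and their issue per stirpes.
The estate is divided into 4 equal shares of 1/4 among Brynja, Ingeborg, Magnus, Njord.
Brynja is living and takes 1/4.
Ingeborg is living and takes 1/4.
Magnus predeceased; the 1/4 allotted to Magnus's branch passes to Magnus's issue by representation.
The 1/4 is divided into 2 equal shares of 1/8 among Ylva, Solveig.
Ylva predeceased; the 1/8 allotted to Ylva's branch passes to Ylva's issue by representation.
The 1/8 is divided into 3 equal shares of 1/24 among Vidar, Jorunn, Liv.
Vidar is living and takes 1/24.
Jorunn is living and takes 1/24.
Liv is living and takes 1/24.
Solveig is living and takes 1/8.
Njord predeceased; the 1/4 allotted to Njord's branch passes to Njord's issue by representation.
The 1/4 is divided into 2 equal shares of 1/8 among Eirik, Asgeir.
Eirik predeceased; the 1/8 allotted to Eirik's branch passes to Eirik's issue by representation.
The 1/8 is divided into 4 equal shares of 1/32 among Gudrun, Frida, Hakon, Dagny.
Gudrun is living and takes 1/32.
Frida is living and takes 1/32.
Hakon is living and takes 1/32.
Dagny is living and takes 1/32.
Asgeir is living and takes 1/8.

Asgeir 1/8; Brynja 1/4; Dagny 1/32; Frida 1/32; Gudrun 1/32; Hakon 1/32; Ingeborg 1/4; Jorunn 1/24; Liv 1/24; Solveig 1/8; Vidar 1/24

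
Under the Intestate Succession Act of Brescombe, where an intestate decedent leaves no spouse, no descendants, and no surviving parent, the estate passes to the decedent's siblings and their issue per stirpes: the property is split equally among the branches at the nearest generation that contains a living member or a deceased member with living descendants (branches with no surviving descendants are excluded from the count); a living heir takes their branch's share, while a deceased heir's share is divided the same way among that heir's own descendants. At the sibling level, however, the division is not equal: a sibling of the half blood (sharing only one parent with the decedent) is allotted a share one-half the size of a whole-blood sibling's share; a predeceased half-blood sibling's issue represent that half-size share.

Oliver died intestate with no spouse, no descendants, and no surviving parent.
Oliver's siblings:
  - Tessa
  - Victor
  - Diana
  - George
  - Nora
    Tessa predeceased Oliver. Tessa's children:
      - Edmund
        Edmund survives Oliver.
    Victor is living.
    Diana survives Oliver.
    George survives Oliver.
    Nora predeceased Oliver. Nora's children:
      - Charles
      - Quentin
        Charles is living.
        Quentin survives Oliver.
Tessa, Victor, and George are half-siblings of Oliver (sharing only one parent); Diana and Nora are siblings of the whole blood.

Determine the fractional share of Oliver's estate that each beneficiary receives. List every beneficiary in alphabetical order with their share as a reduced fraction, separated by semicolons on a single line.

No spouse, descendants, or parent survives, so the estate passes to Oliver's siblings per stirpes.
Half-blood siblings count for one-half the weight of whole-blood siblings at the initial division.
Dividing 1 in proportion to weights (total weight 7/2): Tessa (weight 1/2) → 1/7; Victor (weight 1/2) → 1/7; Diana (weight 1) → 2/7; George (weight 1/2) → 1/7; Nora (weight 1) → 2/7.
Tessa predeceased; the 1/7 allotted to Tessa's branch passes to Tessa's issue by representation.
Edmund is the sole taker at this level and receives the full 1/7.
Victor is living and takes 1/7.
Diana is living and takes 2/7.
George is living and takes 1/7.
Nora predeceased; the 2/7 allotted to Nora's branch passes to Nora's issue by representation.
The 2/7 is divided into 2 equal shares of 1/7 among Charles, Quentin.
Charles is living and takes 1/7.
Quentin is living and takes 1/7.

Charles 1/7; Diana 2/7; Edmund 1/7; George 1/7; Quentin 1/7; Victor 1/7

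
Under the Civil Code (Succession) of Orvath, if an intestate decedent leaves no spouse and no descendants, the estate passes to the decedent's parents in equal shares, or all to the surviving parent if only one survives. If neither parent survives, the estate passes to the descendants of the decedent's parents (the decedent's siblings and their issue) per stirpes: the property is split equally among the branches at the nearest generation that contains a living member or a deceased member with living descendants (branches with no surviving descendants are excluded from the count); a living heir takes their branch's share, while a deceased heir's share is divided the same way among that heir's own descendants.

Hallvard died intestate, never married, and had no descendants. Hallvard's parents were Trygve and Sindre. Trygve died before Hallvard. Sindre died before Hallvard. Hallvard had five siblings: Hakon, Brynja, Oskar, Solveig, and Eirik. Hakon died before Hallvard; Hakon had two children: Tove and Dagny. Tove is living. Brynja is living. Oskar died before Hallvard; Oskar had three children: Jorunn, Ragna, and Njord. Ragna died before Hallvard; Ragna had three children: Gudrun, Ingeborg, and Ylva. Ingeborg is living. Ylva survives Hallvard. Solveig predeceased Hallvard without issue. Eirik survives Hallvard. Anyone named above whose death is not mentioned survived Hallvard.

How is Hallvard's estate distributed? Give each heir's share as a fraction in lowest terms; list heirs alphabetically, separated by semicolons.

Brynja 1/4; Dagny 1/8; Eirik 1/4; Gudrun 1/36; Ingeborg 1/36; Jorunn 1/12; Njord 1/12; Tove 1/8; Ylva 1/36

Neither parent survives and there are no descendants, so the estate passes to Hallvard's siblings and their issue per stirpes.
Solveig left no surviving issue, so that branch lapses and is disregarded.
The estate is divided into 4 equal shares of 1/4 among Hakon, Brynja, Oskar, Eirik.
Hakon predeceased; the 1/4 allotted to Hakon's branch passes to Hakon's issue by representation.
The 1/4 is divided into 2 equal shares of 1/8 among Tove, Dagny.
Tove is living and takes 1/8.
Dagny is living and takes 1/8.
Brynja is living and takes 1/4.
Oskar predeceased; the 1/4 allotted to Oskar's branch passes to Oskar's issue by representation.
The 1/4 is divided into 3 equal shares of 1/12 among Jorunn, Ragna, Njord.
Jorunn is living and takes 1/12.
Ragna predeceased; the 1/12 allotted to Ragna's branch passes to Ragna's issue by representation.
The 1/12 is divided into 3 equal shares of 1/36 among Gudrun, Ingeborg, Ylva.
Gudrun is living and takes 1/36.
Ingeborg is living and takes 1/36.
Ylva is living and takes 1/36.
Njord is living and takes 1/12.
Eirik is living and takes 1/4.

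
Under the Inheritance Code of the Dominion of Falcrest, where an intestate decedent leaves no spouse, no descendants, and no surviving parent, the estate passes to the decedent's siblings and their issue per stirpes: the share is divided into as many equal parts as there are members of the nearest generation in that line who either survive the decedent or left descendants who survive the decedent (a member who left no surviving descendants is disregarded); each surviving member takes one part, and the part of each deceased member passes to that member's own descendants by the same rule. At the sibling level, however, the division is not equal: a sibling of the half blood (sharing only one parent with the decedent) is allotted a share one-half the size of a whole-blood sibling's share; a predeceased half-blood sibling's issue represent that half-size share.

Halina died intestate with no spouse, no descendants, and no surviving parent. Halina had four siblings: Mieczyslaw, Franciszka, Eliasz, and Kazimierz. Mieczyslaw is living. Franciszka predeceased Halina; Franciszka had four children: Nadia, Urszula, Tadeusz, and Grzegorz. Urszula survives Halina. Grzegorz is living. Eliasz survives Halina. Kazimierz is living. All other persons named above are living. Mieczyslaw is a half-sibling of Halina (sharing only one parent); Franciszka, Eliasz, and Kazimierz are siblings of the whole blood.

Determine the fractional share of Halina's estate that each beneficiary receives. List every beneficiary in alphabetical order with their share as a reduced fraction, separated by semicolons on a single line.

No spouse, descendants, or parent survives, so the estate passes to Halina's siblings per stirpes.
Half-blood siblings count for one-half the weight of whole-blood siblings at the initial division.
Dividing 1 in proportion to weights (total weight 7/2): Mieczyslaw (weight 1/2) → 1/7; Franciszka (weight 1) → 2/7; Eliasz (weight 1) → 2/7; Kazimierz (weight 1) → 2/7.
Mieczyslaw is living and takes 1/7.
Franciszka predeceased; the 2/7 allotted to Franciszka's branch passes to Franciszka's issue by representation.
The 2/7 is divided into 4 equal shares of 1/14 among Nadia, Urszula, Tadeusz, Grzegorz.
Nadia is living and takes 1/14.
Urszula is living and takes 1/14.
Tadeusz is living and takes 1/14.
Grzegorz is living and takes 1/14.
Eliasz is living and takes 2/7.
Kazimierz is living and takes 2/7.

Eliasz 2/7; Grzegorz 1/14; Kazimierz 2/7; Mieczyslaw 1/7; Nadia 1/14; Tadeusz 1/14; Urszula 1/14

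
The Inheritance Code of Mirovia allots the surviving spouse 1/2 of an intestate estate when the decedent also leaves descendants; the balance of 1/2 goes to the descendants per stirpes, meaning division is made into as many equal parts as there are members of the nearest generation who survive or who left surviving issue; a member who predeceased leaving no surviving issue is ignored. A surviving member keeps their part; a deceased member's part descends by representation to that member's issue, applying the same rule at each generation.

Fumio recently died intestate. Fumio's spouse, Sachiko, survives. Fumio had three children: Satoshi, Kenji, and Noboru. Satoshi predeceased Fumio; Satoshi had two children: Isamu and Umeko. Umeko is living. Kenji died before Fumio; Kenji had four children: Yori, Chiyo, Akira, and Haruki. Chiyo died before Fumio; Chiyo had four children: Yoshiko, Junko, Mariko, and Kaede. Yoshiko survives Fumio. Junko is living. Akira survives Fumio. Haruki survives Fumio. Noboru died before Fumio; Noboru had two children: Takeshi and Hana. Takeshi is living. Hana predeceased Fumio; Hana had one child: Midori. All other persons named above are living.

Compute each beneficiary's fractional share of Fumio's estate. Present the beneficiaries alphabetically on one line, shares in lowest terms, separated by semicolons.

Sachiko, as surviving spouse, takes 1/2.
The remaining 1/2 passes to Fumio's descendants per stirpes.
The 1/2 is divided into 3 equal shares of 1/6 among Satoshi, Kenji, Noboru.
Satoshi predeceased; the 1/6 allotted to Satoshi's branch passes to Satoshi's issue by representation.
The 1/6 is divided into 2 equal shares of 1/12 among Isamu, Umeko.
Isamu is living and takes 1/12.
Umeko is living and takes 1/12.
Kenji predeceased; the 1/6 allotted to Kenji's branch passes to Kenji's issue by representation.
The 1/6 is divided into 4 equal shares of 1/24 among Yori, Chiyo, Akira, Haruki.
Yori is living and takes 1/24.
Chiyo predeceased; the 1/24 allotted to Chiyo's branch passes to Chiyo's issue by representation.
The 1/24 is divided into 4 equal shares of 1/96 among Yoshiko, Junko, Mariko, Kaede.
Yoshiko is living and takes 1/96.
Junko is living and takes 1/96.
Mariko is living and takes 1/96.
Kaede is living and takes 1/96.
Akira is living and takes 1/24.
Haruki is living and takes 1/24.
Noboru predeceased; the 1/6 allotted to Noboru's branch passes to Noboru's issue by representation.
The 1/6 is divided into 2 equal shares of 1/12 among Takeshi, Hana.
Takeshi is living and takes 1/12.
Hana predeceased; the 1/12 allotted to Hana's branch passes to Hana's issue by representation.
Midori is the sole taker at this level and receives the full 1/12.

Akira 1/24; Haruki 1/24; Isamu 1/12; Junko 1/96; Kaede 1/96; Mariko 1/96; Midori 1/12; Sachiko 1/2; Takeshi 1/12; Umeko 1/12; Yori 1/24; Yoshiko 1/96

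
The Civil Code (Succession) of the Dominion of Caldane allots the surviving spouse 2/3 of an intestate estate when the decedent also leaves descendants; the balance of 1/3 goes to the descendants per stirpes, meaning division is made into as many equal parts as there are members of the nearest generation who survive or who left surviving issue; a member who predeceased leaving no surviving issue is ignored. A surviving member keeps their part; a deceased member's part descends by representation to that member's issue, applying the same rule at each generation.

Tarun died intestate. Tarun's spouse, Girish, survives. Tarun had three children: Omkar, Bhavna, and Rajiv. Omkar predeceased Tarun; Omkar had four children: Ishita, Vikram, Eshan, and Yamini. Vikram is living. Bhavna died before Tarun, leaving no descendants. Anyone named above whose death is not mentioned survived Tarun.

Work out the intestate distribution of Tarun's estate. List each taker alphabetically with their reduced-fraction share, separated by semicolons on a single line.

Girish, as surviving spouse, takes 2/3.
The remaining 1/3 passes to Tarun's descendants per stirpes.
Bhavna left no surviving issue, so that branch lapses and is disregarded.
The 1/3 is divided into 2 equal shares of 1/6 among Omkar, Rajiv.
Omkar predeceased; the 1/6 allotted to Omkar's branch passes to Omkar's issue by representation.
The 1/6 is divided into 4 equal shares of 1/24 among Ishita, Vikram, Eshan, Yamini.
Ishita is living and takes 1/24.
Vikram is living and takes 1/24.
Eshan is living and takes 1/24.
Yamini is living and takes 1/24.
Rajiv is living and takes 1/6.

Eshan 1/24; Girish 2/3; Ishita 1/24; Rajiv 1/6; Vikram 1/24; Yamini 1/24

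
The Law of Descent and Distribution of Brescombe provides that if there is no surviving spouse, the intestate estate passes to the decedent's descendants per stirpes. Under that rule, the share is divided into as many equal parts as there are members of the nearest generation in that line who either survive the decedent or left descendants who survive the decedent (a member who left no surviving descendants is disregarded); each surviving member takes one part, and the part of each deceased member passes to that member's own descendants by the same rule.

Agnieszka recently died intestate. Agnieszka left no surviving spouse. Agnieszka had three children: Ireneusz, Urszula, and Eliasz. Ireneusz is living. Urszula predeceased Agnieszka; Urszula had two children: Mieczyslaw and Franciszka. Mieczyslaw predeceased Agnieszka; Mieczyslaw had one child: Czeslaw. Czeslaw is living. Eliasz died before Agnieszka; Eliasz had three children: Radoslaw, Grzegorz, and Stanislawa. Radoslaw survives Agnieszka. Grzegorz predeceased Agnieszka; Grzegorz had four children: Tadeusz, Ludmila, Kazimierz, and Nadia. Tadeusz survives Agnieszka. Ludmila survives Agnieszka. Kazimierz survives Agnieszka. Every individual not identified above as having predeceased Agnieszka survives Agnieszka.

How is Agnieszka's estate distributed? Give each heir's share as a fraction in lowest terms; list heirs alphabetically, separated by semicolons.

Czeslaw 1/6; Franciszka 1/6; Ireneusz 1/3; Kazimierz 1/36; Ludmila 1/36; Nadia 1/36; Radoslaw 1/9; Stanislawa 1/9; Tadeusz 1/36

There is no surviving spouse, so the entire estate passes to Agnieszka's descendants per stirpes.
The estate is divided into 3 equal shares of 1/3 among Ireneusz, Urszula, Eliasz.
Ireneusz is living and takes 1/3.
Urszula predeceased; the 1/3 allotted to Urszula's branch passes to Urszula's issue by representation.
The 1/3 is divided into 2 equal shares of 1/6 among Mieczyslaw, Franciszka.
Mieczyslaw predeceased; the 1/6 allotted to Mieczyslaw's branch passes to Mieczyslaw's issue by representation.
Czeslaw is the sole taker at this level and receives the full 1/6.
Franciszka is living and takes 1/6.
Eliasz predeceased; the 1/3 allotted to Eliasz's branch passes to Eliasz's issue by representation.
The 1/3 is divided into 3 equal shares of 1/9 among Radoslaw, Grzegorz, Stanislawa.
Radoslaw is living and takes 1/9.
Grzegorz predeceased; the 1/9 allotted to Grzegorz's branch passes to Grzegorz's issue by representation.
The 1/9 is divided into 4 equal shares of 1/36 among Tadeusz, Ludmila, Kazimierz, Nadia.
Tadeusz is living and takes 1/36.
Ludmila is living and takes 1/36.
Kazimierz is living and takes 1/36.
Nadia is living and takes 1/36.
Stanislawa is living and takes 1/9.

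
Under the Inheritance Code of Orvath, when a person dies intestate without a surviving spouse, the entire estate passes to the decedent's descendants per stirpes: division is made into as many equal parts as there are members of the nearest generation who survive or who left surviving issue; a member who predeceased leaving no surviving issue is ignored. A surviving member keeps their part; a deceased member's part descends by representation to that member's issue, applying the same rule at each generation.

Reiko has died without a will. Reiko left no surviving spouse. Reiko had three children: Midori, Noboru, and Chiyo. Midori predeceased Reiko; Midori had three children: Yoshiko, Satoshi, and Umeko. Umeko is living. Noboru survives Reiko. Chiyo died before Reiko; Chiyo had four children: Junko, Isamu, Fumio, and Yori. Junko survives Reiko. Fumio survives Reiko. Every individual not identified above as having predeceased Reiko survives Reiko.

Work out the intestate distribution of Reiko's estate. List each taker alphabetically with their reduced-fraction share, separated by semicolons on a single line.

Fumio 1/12; Isamu 1/12; Junko 1/12; Noboru 1/3; Satoshi 1/9; Umeko 1/9; Yori 1/12; Yoshiko 1/9

There is no surviving spouse, so the entire estate passes to Reiko's descendants per stirpes.
The estate is divided into 3 equal shares of 1/3 among Midori, Noboru, Chiyo.
Midori predeceased; the 1/3 allotted to Midori's branch passes to Midori's issue by representation.
The 1/3 is divided into 3 equal shares of 1/9 among Yoshiko, Satoshi, Umeko.
Yoshiko is living and takes 1/9.
Satoshi is living and takes 1/9.
Umeko is living and takes 1/9.
Noboru is living and takes 1/3.
Chiyo predeceased; the 1/3 allotted to Chiyo's branch passes to Chiyo's issue by representation.
The 1/3 is divided into 4 equal shares of 1/12 among Junko, Isamu, Fumio, Yori.
Junko is living and takes 1/12.
Isamu is living and takes 1/12.
Fumio is living and takes 1/12.
Yori is living and takes 1/12.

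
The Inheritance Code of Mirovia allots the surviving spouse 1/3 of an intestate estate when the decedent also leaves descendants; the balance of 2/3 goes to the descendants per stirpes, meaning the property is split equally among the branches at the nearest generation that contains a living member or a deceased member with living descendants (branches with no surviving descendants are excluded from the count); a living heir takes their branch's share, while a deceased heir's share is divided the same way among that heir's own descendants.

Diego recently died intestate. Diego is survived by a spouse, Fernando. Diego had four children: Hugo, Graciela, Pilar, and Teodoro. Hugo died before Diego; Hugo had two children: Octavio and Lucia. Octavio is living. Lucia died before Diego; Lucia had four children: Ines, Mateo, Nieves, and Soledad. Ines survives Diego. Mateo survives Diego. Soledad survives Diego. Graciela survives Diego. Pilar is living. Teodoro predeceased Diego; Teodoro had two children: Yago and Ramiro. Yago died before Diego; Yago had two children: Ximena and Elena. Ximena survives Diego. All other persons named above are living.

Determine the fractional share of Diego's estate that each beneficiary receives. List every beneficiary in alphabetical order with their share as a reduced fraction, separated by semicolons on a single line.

Fernando, as surviving spouse, takes 1/3.
The remaining 2/3 passes to Diego's descendants per stirpes.
The 2/3 is divided into 4 equal shares of 1/6 among Hugo, Graciela, Pilar, Teodoro.
Hugo predeceased; the 1/6 allotted to Hugo's branch passes to Hugo's issue by representation.
The 1/6 is divided into 2 equal shares of 1/12 among Octavio, Lucia.
Octavio is living and takes 1/12.
Lucia predeceased; the 1/12 allotted to Lucia's branch passes to Lucia's issue by representation.
The 1/12 is divided into 4 equal shares of 1/48 among Ines, Mateo, Nieves, Soledad.
Ines is living and takes 1/48.
Mateo is living and takes 1/48.
Nieves is living and takes 1/48.
Soledad is living and takes 1/48.
Graciela is living and takes 1/6.
Pilar is living and takes 1/6.
Teodoro predeceased; the 1/6 allotted to Teodoro's branch passes to Teodoro's issue by representation.
The 1/6 is divided into 2 equal shares of 1/12 among Yago, Ramiro.
Yago predeceased; the 1/12 allotted to Yago's branch passes to Yago's issue by representation.
The 1/12 is divided into 2 equal shares of 1/24 among Ximena, Elena.
Ximena is living and takes 1/24.
Elena is living and takes 1/24.
Ramiro is living and takes 1/12.

Elena 1/24; Fernando 1/3; Graciela 1/6; Ines 1/48; Mateo 1/48; Nieves 1/48; Octavio 1/12; Pilar 1/6; Ramiro 1/12; Soledad 1/48; Ximena 1/24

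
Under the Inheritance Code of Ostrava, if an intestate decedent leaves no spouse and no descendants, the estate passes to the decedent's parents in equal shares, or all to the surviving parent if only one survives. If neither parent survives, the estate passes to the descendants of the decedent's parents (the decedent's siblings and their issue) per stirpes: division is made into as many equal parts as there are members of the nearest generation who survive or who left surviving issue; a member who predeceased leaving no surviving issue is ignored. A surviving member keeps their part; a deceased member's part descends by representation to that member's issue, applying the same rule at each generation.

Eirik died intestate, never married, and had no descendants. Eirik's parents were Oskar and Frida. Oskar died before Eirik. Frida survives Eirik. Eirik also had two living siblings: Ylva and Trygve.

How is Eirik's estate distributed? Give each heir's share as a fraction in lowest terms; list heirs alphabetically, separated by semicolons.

Only one parent, Frida, survives, so Frida takes the entire estate. The siblings take nothing because a surviving parent has priority.

Frida 1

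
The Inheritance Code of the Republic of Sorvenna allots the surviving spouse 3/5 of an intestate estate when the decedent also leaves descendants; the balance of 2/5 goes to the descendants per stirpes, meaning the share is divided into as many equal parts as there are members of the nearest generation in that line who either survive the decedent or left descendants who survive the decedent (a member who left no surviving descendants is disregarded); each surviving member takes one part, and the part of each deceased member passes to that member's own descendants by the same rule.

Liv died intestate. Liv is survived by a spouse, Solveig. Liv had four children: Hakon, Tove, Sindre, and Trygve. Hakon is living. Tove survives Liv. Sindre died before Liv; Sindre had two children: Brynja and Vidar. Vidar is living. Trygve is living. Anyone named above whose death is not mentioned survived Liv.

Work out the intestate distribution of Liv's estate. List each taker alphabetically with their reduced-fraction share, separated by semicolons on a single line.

Solveig, as surviving spouse, takes 3/5.
The remaining 2/5 passes to Liv's descendants per stirpes.
The 2/5 is divided into 4 equal shares of 1/10 among Hakon, Tove, Sindre, Trygve.
Hakon is living and takes 1/10.
Tove is living and takes 1/10.
Sindre predeceased; the 1/10 allotted to Sindre's branch passes to Sindre's issue by representation.
The 1/10 is divided into 2 equal shares of 1/20 among Brynja, Vidar.
Brynja is living and takes 1/20.
Vidar is living and takes 1/20.
Trygve is living and takes 1/10.

Brynja 1/20; Hakon 1/10; Solveig 3/5; Tove 1/10; Trygve 1/10; Vidar 1/20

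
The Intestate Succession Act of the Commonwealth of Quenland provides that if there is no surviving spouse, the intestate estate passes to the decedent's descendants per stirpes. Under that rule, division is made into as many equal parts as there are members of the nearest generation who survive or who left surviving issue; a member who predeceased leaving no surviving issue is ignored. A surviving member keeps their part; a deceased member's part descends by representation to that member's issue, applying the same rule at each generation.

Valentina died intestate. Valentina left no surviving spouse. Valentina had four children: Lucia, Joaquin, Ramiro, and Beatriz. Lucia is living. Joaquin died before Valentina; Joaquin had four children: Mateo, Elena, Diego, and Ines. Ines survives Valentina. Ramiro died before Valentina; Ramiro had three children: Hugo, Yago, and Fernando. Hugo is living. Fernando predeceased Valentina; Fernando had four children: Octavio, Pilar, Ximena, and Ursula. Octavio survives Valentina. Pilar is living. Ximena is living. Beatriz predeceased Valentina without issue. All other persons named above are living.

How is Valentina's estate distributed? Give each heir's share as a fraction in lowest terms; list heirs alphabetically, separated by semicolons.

There is no surviving spouse, so the entire estate passes to Valentina's descendants per stirpes.
Beatriz left no surviving issue, so that branch lapses and is disregarded.
The estate is divided into 3 equal shares of 1/3 among Lucia, Joaquin, Ramiro.
Lucia is living and takes 1/3.
Joaquin predeceased; the 1/3 allotted to Joaquin's branch passes to Joaquin's issue by representation.
The 1/3 is divided into 4 equal shares of 1/12 among Mateo, Elena, Diego, Ines.
Mateo is living and takes 1/12.
Elena is living and takes 1/12.
Diego is living and takes 1/12.
Ines is living and takes 1/12.
Ramiro predeceased; the 1/3 allotted to Ramiro's branch passes to Ramiro's issue by representation.
The 1/3 is divided into 3 equal shares of 1/9 among Hugo, Yago, Fernando.
Hugo is living and takes 1/9.
Yago is living and takes 1/9.
Fernando predeceased; the 1/9 allotted to Fernando's branch passes to Fernando's issue by representation.
The 1/9 is divided into 4 equal shares of 1/36 among Octavio, Pilar, Ximena, Ursula.
Octavio is living and takes 1/36.
Pilar is living and takes 1/36.
Ximena is living and takes 1/36.
Ursula is living and takes 1/36.

Diego 1/12; Elena 1/12; Hugo 1/9; Ines 1/12; Lucia 1/3; Mateo 1/12; Octavio 1/36; Pilar 1/36; Ursula 1/36; Ximena 1/36; Yago 1/9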